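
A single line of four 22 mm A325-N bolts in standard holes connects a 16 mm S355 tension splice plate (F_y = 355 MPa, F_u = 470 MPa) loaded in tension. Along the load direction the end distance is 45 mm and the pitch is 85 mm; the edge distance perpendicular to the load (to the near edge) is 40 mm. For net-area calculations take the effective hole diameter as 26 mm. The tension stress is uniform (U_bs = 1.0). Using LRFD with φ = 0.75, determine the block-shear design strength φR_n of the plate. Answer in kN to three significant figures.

860 kN

Shear plane L_v = 45 + 3·85 = 300 mm; A_gv = 300 × 16 = 4800 mm².
A_nv = (300 − 3.5·26) × 16 = 3344 mm².
A_nt = (40 − 0.5·26) × 16 = 432 mm².
0.6 F_u A_nv = 943 kN; 0.6 F_y A_gv = 1022 kN → shear rupture governs the shear term.
R_n = 943 + 1.0 × 470 × 432 / 1000 = 1146 kN.
Design strength φR_n = 0.75 × 1146 = 860 kN.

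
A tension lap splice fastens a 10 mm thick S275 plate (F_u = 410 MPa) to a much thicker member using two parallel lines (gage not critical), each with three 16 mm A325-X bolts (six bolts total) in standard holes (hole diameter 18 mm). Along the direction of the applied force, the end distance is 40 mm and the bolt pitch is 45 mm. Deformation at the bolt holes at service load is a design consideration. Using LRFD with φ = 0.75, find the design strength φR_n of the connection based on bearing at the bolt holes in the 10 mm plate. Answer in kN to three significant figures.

627 kN

Per bolt r_n = 1.2 l_c t F_u ≤ 2.4 d t F_u; upper limit = 2.4 × 16 × 10 × 410 / 1000 = 157.4 kN.
Edge bolt: l_c = 40 − 18/2 = 31 mm → 1.2 × 31 × 10 × 410 / 1000 = 152.5 → r_n = 152.5 kN.
Interior bolts: l_c = 45 − 18 = 27 mm → 1.2 × 27 × 10 × 410 / 1000 = 132.8 → r_n = 132.8 kN.
R_n = 2 × 152.5 + 4 × 132.8 = 836.4 kN.
Design strength φR_n = 0.75 × 836.4 = 627 kN.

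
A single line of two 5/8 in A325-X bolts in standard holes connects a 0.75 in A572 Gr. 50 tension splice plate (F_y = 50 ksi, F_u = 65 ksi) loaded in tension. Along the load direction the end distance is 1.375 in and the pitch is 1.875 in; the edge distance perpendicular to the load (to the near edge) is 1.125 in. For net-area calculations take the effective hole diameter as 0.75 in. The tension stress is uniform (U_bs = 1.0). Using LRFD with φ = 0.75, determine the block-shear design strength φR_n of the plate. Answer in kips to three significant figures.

Shear plane L_v = 1.375 + 1·1.875 = 3.25 in; A_gv = 3.25 × 0.75 = 2.438 in².
A_nv = (3.25 − 1.5·0.75) × 0.75 = 1.594 in².
A_nt = (1.125 − 0.5·0.75) × 0.75 = 0.5625 in².
0.6 F_u A_nv = 62.16 kips; 0.6 F_y A_gv = 73.12 kips → shear rupture governs the shear term.
R_n = 62.16 + 1.0 × 65 × 0.5625 = 98.72 kips.
Design strength φR_n = 0.75 × 98.72 = 74 kips.

74 kips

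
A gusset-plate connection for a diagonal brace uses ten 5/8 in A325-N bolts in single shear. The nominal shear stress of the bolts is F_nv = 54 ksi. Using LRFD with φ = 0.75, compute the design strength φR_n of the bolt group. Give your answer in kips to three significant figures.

124 kips

A_b = π × 0.625² / 4 = 0.3068 in².
R_n = F_nv · A_b · n · n_s = 54 × 0.3068 × 10 × 1 = 165.7 kips.
Design strength φR_n = 0.75 × 165.7 = 124 kips.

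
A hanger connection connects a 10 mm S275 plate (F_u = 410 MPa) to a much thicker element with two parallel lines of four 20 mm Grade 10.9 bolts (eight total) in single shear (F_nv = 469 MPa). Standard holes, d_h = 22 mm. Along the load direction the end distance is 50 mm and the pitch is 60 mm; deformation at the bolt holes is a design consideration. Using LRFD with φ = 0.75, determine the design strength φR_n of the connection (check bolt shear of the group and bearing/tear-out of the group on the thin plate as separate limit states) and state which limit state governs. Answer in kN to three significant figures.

884 kN (bolt shear governs)

Bolt shear: A_b = π·20²/4 = 314.2 mm²; R_n = 469 × 314.2 × 8 × 1 / 1000 = 1179 kN → 0.75 × 1179 = 884 kN.
Bearing (1.2 l_c t F_u ≤ 2.4 d t F_u): upper limit = 2.4·20·10·410 / 1000 = 196.8 kN.
  Edge l_c = 50 − 22/2 = 39 → r_n = 191.9 kN; interior l_c = 60 − 22 = 38 → r_n = 187 kN.
  R_n,bearing = 2·191.9 + 6·187 = 1506 kN → 0.75 × 1506 = 1130 kN.
Bolt shear governs: 884 kN.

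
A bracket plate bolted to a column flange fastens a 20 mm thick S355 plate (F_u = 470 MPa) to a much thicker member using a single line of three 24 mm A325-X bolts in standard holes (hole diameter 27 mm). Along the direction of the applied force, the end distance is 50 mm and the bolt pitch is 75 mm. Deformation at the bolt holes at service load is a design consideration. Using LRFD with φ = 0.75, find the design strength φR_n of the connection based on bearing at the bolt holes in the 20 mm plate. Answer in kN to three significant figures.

Per bolt r_n = 1.2 l_c t F_u ≤ 2.4 d t F_u; upper limit = 2.4 × 24 × 20 × 470 / 1000 = 541.4 kN.
Edge bolt: l_c = 50 − 27/2 = 36.5 mm → 1.2 × 36.5 × 20 × 470 / 1000 = 411.7 → r_n = 411.7 kN.
Interior bolts: l_c = 75 − 27 = 48 mm → 1.2 × 48 × 20 × 470 / 1000 = 541.4 → r_n = 541.4 kN.
R_n = 1 × 411.7 + 2 × 541.4 = 1495 kN.
Design strength φR_n = 0.75 × 1495 = 1120 kN.

1120 kN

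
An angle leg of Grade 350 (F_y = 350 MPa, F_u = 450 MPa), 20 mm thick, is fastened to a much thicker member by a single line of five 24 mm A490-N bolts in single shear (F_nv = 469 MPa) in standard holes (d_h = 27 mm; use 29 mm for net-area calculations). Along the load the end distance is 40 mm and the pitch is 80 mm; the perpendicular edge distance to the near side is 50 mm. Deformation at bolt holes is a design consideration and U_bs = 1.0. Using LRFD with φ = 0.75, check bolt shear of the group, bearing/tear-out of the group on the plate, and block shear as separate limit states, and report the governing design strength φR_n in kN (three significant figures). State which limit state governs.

796 kN (bolt shear governs)

Bolt shear: A_b = π·24²/4 = 452.4 mm²; R_n = 469 × 452.4 × 5 × 1 / 1000 = 1061 kN → 0.75 × 1061 = 796 kN.
Bearing: edge l_c = 26.5, r_n = 286.2 kN; interior l_c = 53, r_n = 518.4 kN; R_n = 286.2 + 4·518.4 = 2360 kN → 1770 kN.
Block shear: A_gv = 7200, A_nv = 4590, A_nt = 710 mm²; R_n = min(0.6F_uA_nv, 0.6F_yA_gv) + U_bs·F_u·A_nt = 1559 kN → 1170 kN.
Bolt shear governs: 796 kN.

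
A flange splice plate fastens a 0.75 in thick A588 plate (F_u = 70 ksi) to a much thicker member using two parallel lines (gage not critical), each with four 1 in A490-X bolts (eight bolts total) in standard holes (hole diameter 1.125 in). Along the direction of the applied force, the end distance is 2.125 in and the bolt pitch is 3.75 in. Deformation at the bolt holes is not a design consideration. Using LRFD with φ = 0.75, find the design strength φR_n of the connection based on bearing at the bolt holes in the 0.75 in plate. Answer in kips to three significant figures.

893 kips

Per bolt r_n = 1.5 l_c t F_u ≤ 3.0 d t F_u; upper limit = 3.0 × 1 × 0.75 × 70 = 157.5 kips.
Edge bolt: l_c = 2.125 − 1.125/2 = 1.562 in → 1.5 × 1.562 × 0.75 × 70 = 123 → r_n = 123 kips.
Interior bolts: l_c = 3.75 − 1.125 = 2.625 in → 1.5 × 2.625 × 0.75 × 70 = 206.7 → r_n = 157.5 kips.
R_n = 2 × 123 + 6 × 157.5 = 1191 kips.
Design strength φR_n = 0.75 × 1191 = 893 kips.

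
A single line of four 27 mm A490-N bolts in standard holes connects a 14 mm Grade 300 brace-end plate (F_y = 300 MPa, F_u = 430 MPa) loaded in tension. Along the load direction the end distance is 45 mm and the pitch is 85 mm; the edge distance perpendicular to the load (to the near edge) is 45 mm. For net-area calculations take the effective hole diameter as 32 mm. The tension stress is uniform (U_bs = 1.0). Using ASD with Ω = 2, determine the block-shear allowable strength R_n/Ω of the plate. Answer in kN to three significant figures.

427 kN

Shear plane L_v = 45 + 3·85 = 300 mm; A_gv = 300 × 14 = 4200 mm².
A_nv = (300 − 3.5·32) × 14 = 2632 mm².
A_nt = (45 − 0.5·32) × 14 = 406 mm².
0.6 F_u A_nv = 679.1 kN; 0.6 F_y A_gv = 756 kN → shear rupture governs the shear term.
R_n = 679.1 + 1.0 × 430 × 406 / 1000 = 853.6 kN.
Allowable strength R_n/Ω = 853.6 / 2 = 427 kN.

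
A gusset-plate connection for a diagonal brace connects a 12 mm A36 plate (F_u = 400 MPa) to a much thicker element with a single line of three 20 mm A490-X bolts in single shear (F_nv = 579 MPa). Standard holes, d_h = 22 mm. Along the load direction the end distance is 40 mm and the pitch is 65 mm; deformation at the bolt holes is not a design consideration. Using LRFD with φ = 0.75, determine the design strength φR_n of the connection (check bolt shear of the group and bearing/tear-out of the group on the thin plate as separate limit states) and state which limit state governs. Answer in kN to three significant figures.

Bolt shear: A_b = π·20²/4 = 314.2 mm²; R_n = 579 × 314.2 × 3 × 1 / 1000 = 545.7 kN → 0.75 × 545.7 = 409 kN.
Bearing (1.5 l_c t F_u ≤ 3.0 d t F_u): upper limit = 3.0·20·12·400 / 1000 = 288 kN.
  Edge l_c = 40 − 22/2 = 29 → r_n = 208.8 kN; interior l_c = 65 − 22 = 43 → r_n = 288 kN.
  R_n,bearing = 1·208.8 + 2·288 = 784.8 kN → 0.75 × 784.8 = 589 kN.
Bolt shear governs: 409 kN.

409 kN (bolt shear governs)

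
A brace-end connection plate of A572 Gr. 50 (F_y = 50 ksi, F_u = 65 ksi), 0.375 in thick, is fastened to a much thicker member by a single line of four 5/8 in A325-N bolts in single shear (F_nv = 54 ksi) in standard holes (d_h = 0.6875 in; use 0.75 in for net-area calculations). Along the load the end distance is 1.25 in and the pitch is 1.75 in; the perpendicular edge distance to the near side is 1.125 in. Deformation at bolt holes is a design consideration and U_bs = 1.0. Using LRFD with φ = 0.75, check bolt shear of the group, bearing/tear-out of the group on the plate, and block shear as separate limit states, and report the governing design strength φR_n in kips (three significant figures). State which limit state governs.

49.7 kips (bolt shear governs)

Bolt shear: A_b = π·0.625²/4 = 0.3068 in²; R_n = 54 × 0.3068 × 4 × 1 = 66.27 kips → 0.75 × 66.27 = 49.7 kips.
Bearing: edge l_c = 0.9062, r_n = 26.51 kips; interior l_c = 1.062, r_n = 31.08 kips; R_n = 26.51 + 3·31.08 = 119.7 kips → 89.8 kips.
Block shear: A_gv = 2.438, A_nv = 1.453, A_nt = 0.2812 in²; R_n = min(0.6F_uA_nv, 0.6F_yA_gv) + U_bs·F_u·A_nt = 74.95 kips → 56.2 kips.
Bolt shear governs: 49.7 kips.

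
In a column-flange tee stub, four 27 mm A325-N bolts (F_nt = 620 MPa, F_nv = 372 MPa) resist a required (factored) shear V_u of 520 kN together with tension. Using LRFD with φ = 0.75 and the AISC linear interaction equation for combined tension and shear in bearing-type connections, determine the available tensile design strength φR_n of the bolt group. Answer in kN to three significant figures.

A_b = π·27²/4 = 572.6 mm²; f_rv = 520 × 1000 / (4 × 572.6) = 227.1 MPa.
F'_nt = 1.3 F_nt − (F_nt / φF_nv) f_rv = 1.3·620 − (620/(0.75·372))·227.1 = 301.4 MPa, capped at F_nt → F'_nt = 301.4 MPa.
R_n = F'_nt · A_b · n = 301.4 × 572.6 × 4 / 1000 = 690.4 kN.
Design strength φR_n = 0.75 × 690.4 = 518 kN.

518 kN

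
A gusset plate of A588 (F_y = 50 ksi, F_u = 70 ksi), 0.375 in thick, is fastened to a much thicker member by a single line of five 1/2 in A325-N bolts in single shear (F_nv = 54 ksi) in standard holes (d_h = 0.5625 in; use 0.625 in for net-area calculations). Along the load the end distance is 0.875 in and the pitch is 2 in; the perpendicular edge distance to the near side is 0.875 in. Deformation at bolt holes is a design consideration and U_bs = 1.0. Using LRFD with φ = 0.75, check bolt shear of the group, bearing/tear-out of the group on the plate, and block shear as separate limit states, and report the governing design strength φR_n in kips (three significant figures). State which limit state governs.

39.8 kips (bolt shear governs)

Bolt shear: A_b = π·0.5²/4 = 0.1963 in²; R_n = 54 × 0.1963 × 5 × 1 = 53.01 kips → 0.75 × 53.01 = 39.8 kips.
Bearing: edge l_c = 0.5938, r_n = 18.7 kips; interior l_c = 1.438, r_n = 31.5 kips; R_n = 18.7 + 4·31.5 = 144.7 kips → 109 kips.
Block shear: A_gv = 3.328, A_nv = 2.273, A_nt = 0.2109 in²; R_n = min(0.6F_uA_nv, 0.6F_yA_gv) + U_bs·F_u·A_nt = 110.2 kips → 82.7 kips.
Bolt shear governs: 39.8 kips.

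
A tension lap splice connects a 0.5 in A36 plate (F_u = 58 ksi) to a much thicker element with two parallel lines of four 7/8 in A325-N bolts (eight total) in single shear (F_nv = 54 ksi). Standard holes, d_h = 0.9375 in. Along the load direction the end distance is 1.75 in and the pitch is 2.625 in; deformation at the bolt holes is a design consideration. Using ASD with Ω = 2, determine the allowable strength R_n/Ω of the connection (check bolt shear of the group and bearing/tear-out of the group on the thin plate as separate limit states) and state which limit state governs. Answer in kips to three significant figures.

130 kips (bolt shear governs)

Bolt shear: A_b = π·0.875²/4 = 0.6013 in²; R_n = 54 × 0.6013 × 8 × 1 = 259.8 kips → 259.8 / 2 = 130 kips.
Bearing (1.2 l_c t F_u ≤ 2.4 d t F_u): upper limit = 2.4·0.875·0.5·58 = 60.9 kips.
  Edge l_c = 1.75 − 0.9375/2 = 1.281 → r_n = 44.59 kips; interior l_c = 2.625 − 0.9375 = 1.688 → r_n = 58.72 kips.
  R_n,bearing = 2·44.59 + 6·58.72 = 441.5 kips → 441.5 / 2 = 221 kips.
Bolt shear governs: 130 kips.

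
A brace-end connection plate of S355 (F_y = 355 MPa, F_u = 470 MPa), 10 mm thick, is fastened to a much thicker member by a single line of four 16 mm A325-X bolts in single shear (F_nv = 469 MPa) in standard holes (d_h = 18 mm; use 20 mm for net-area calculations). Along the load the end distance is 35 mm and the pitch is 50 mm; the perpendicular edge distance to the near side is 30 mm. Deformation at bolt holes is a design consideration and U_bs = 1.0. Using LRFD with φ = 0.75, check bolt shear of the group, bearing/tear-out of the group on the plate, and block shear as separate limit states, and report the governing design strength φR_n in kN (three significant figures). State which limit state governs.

Bolt shear: A_b = π·16²/4 = 201.1 mm²; R_n = 469 × 201.1 × 4 × 1 / 1000 = 377.2 kN → 0.75 × 377.2 = 283 kN.
Bearing: edge l_c = 26, r_n = 146.6 kN; interior l_c = 32, r_n = 180.5 kN; R_n = 146.6 + 3·180.5 = 688.1 kN → 516 kN.
Block shear: A_gv = 1850, A_nv = 1150, A_nt = 200 mm²; R_n = min(0.6F_uA_nv, 0.6F_yA_gv) + U_bs·F_u·A_nt = 418.3 kN → 314 kN.
Bolt shear governs: 283 kN.

283 kN (bolt shear governs)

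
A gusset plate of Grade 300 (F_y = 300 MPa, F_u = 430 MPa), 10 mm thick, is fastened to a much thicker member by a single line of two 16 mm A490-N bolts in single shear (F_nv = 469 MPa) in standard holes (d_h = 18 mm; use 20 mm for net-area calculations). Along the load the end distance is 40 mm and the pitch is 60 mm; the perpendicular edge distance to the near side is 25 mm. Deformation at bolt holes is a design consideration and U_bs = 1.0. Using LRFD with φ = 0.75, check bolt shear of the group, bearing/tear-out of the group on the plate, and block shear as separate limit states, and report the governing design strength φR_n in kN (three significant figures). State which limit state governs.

141 kN (bolt shear governs)

Bolt shear: A_b = π·16²/4 = 201.1 mm²; R_n = 469 × 201.1 × 2 × 1 / 1000 = 188.6 kN → 0.75 × 188.6 = 141 kN.
Bearing: edge l_c = 31, r_n = 160 kN; interior l_c = 42, r_n = 165.1 kN; R_n = 160 + 1·165.1 = 325.1 kN → 244 kN.
Block shear: A_gv = 1000, A_nv = 700, A_nt = 150 mm²; R_n = min(0.6F_uA_nv, 0.6F_yA_gv) + U_bs·F_u·A_nt = 244.5 kN → 183 kN.
Bolt shear governs: 141 kN.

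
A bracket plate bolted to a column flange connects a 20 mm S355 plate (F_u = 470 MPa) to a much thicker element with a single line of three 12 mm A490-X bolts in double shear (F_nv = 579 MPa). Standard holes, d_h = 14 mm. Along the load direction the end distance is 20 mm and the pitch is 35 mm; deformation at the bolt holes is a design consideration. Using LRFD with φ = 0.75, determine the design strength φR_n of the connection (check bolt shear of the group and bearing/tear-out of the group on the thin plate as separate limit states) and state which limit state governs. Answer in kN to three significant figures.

295 kN (bolt shear governs)

Bolt shear: A_b = π·12²/4 = 113.1 mm²; R_n = 579 × 113.1 × 3 × 2 / 1000 = 392.9 kN → 0.75 × 392.9 = 295 kN.
Bearing (1.2 l_c t F_u ≤ 2.4 d t F_u): upper limit = 2.4·12·20·470 / 1000 = 270.7 kN.
  Edge l_c = 20 − 14/2 = 13 → r_n = 146.6 kN; interior l_c = 35 − 14 = 21 → r_n = 236.9 kN.
  R_n,bearing = 1·146.6 + 2·236.9 = 620.4 kN → 0.75 × 620.4 = 465 kN.
Bolt shear governs: 295 kN.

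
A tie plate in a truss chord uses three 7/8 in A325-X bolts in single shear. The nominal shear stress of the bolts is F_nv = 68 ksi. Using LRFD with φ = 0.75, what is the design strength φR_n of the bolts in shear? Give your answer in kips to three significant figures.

92 kips

A_b = π × 0.875² / 4 = 0.6013 in².
R_n = F_nv · A_b · n · n_s = 68 × 0.6013 × 3 × 1 = 122.7 kips.
Design strength φR_n = 0.75 × 122.7 = 92 kips.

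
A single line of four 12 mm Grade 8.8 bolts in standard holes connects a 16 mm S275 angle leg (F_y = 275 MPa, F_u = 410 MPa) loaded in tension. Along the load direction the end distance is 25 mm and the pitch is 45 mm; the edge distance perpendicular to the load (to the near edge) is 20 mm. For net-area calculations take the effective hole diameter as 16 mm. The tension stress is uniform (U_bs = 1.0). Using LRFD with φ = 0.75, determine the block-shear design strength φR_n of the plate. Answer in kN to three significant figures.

366 kN

Shear plane L_v = 25 + 3·45 = 160 mm; A_gv = 160 × 16 = 2560 mm².
A_nv = (160 − 3.5·16) × 16 = 1664 mm².
A_nt = (20 − 0.5·16) × 16 = 192 mm².
0.6 F_u A_nv = 409.3 kN; 0.6 F_y A_gv = 422.4 kN → shear rupture governs the shear term.
R_n = 409.3 + 1.0 × 410 × 192 / 1000 = 488.1 kN.
Design strength φR_n = 0.75 × 488.1 = 366 kN.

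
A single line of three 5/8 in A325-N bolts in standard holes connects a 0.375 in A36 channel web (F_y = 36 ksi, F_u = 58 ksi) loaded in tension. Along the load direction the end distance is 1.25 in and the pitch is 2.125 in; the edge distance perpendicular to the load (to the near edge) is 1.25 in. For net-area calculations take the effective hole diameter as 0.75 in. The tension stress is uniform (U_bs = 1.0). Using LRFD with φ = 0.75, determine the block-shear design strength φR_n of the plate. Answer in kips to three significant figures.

Shear plane L_v = 1.25 + 2·2.125 = 5.5 in; A_gv = 5.5 × 0.375 = 2.062 in².
A_nv = (5.5 − 2.5·0.75) × 0.375 = 1.359 in².
A_nt = (1.25 − 0.5·0.75) × 0.375 = 0.3281 in².
0.6 F_u A_nv = 47.31 kips; 0.6 F_y A_gv = 44.55 kips → shear yielding governs the shear term.
R_n = 44.55 + 1.0 × 58 × 0.3281 = 63.58 kips.
Design strength φR_n = 0.75 × 63.58 = 47.7 kips.

47.7 kips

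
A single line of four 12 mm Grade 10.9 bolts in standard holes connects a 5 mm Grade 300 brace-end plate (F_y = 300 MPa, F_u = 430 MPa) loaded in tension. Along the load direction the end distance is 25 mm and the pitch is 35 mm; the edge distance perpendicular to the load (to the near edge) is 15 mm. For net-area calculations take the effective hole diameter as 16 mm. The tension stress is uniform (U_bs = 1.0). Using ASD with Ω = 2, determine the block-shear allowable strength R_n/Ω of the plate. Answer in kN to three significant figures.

Shear plane L_v = 25 + 3·35 = 130 mm; A_gv = 130 × 5 = 650 mm².
A_nv = (130 − 3.5·16) × 5 = 370 mm².
A_nt = (15 − 0.5·16) × 5 = 35 mm².
0.6 F_u A_nv = 95.46 kN; 0.6 F_y A_gv = 117 kN → shear rupture governs the shear term.
R_n = 95.46 + 1.0 × 430 × 35 / 1000 = 110.5 kN.
Allowable strength R_n/Ω = 110.5 / 2 = 55.3 kN.

55.3 kN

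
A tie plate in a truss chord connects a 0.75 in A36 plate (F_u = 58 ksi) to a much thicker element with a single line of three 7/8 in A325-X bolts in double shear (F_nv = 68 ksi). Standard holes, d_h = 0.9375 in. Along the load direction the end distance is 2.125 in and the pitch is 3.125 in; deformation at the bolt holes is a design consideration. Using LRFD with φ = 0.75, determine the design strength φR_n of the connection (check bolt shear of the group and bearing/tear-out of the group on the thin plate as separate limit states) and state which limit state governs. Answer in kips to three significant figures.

184 kips (bolt shear governs)

Bolt shear: A_b = π·0.875²/4 = 0.6013 in²; R_n = 68 × 0.6013 × 3 × 2 = 245.3 kips → 0.75 × 245.3 = 184 kips.
Bearing (1.2 l_c t F_u ≤ 2.4 d t F_u): upper limit = 2.4·0.875·0.75·58 = 91.35 kips.
  Edge l_c = 2.125 − 0.9375/2 = 1.656 → r_n = 86.46 kips; interior l_c = 3.125 − 0.9375 = 2.188 → r_n = 91.35 kips.
  R_n,bearing = 1·86.46 + 2·91.35 = 269.2 kips → 0.75 × 269.2 = 202 kips.
Bolt shear governs: 184 kips.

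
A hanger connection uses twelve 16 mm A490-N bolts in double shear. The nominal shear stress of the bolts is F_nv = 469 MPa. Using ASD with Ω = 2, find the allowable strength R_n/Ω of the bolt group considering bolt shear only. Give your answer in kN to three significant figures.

A_b = π × 16² / 4 = 201.1 mm².
R_n = F_nv · A_b · n · n_s = 469 × 201.1 × 12 × 2 / 1000 = 2263 kN.
Allowable strength R_n/Ω = 2263 / 2 = 1130 kN.

1130 kN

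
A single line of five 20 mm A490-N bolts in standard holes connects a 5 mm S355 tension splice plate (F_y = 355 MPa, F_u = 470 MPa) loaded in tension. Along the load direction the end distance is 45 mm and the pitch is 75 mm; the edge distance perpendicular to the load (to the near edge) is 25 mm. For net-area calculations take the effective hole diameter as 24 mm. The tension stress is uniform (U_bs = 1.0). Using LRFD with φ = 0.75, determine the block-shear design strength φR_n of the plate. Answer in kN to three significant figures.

Shear plane L_v = 45 + 4·75 = 345 mm; A_gv = 345 × 5 = 1725 mm².
A_nv = (345 − 4.5·24) × 5 = 1185 mm².
A_nt = (25 − 0.5·24) × 5 = 65 mm².
0.6 F_u A_nv = 334.2 kN; 0.6 F_y A_gv = 367.4 kN → shear rupture governs the shear term.
R_n = 334.2 + 1.0 × 470 × 65 / 1000 = 364.7 kN.
Design strength φR_n = 0.75 × 364.7 = 274 kN.

274 kN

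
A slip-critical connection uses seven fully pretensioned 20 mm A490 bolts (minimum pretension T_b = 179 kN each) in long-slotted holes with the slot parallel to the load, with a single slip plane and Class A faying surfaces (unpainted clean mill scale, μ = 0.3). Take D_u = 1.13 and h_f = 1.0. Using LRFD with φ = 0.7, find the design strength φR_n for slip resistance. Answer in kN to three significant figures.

297 kN

R_n = μ · D_u · h_f · T_b · n_s · n_b = 0.3 × 1.13 × 1.0 × 179 × 1 × 7 = 424.8 kN.
Design strength φR_n = 0.7 × 424.8 = 297 kN.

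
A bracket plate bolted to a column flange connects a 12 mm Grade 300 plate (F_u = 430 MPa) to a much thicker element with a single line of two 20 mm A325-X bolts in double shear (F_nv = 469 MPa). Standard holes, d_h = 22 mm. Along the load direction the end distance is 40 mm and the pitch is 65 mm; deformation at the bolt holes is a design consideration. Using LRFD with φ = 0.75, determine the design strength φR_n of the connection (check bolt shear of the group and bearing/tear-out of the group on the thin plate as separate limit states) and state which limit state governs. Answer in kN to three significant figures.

320 kN (bearing governs)

Bolt shear: A_b = π·20²/4 = 314.2 mm²; R_n = 469 × 314.2 × 2 × 2 / 1000 = 589.4 kN → 0.75 × 589.4 = 442 kN.
Bearing (1.2 l_c t F_u ≤ 2.4 d t F_u): upper limit = 2.4·20·12·430 / 1000 = 247.7 kN.
  Edge l_c = 40 − 22/2 = 29 → r_n = 179.6 kN; interior l_c = 65 − 22 = 43 → r_n = 247.7 kN.
  R_n,bearing = 1·179.6 + 1·247.7 = 427.2 kN → 0.75 × 427.2 = 320 kN.
Bearing governs: 320 kN.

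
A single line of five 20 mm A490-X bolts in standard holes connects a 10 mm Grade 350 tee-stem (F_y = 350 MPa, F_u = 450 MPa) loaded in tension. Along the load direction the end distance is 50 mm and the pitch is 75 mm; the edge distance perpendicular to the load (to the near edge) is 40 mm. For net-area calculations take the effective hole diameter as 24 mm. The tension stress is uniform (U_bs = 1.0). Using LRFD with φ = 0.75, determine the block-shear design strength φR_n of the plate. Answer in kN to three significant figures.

Shear plane L_v = 50 + 4·75 = 350 mm; A_gv = 350 × 10 = 3500 mm².
A_nv = (350 − 4.5·24) × 10 = 2420 mm².
A_nt = (40 − 0.5·24) × 10 = 280 mm².
0.6 F_u A_nv = 653.4 kN; 0.6 F_y A_gv = 735 kN → shear rupture governs the shear term.
R_n = 653.4 + 1.0 × 450 × 280 / 1000 = 779.4 kN.
Design strength φR_n = 0.75 × 779.4 = 585 kN.

585 kN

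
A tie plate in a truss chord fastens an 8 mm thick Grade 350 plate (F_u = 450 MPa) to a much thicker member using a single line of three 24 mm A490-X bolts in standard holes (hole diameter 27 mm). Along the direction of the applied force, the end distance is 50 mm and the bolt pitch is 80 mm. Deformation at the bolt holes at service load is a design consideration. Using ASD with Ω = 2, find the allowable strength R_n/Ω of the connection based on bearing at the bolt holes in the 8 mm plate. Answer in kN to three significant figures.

286 kN

Per bolt r_n = 1.2 l_c t F_u ≤ 2.4 d t F_u; upper limit = 2.4 × 24 × 8 × 450 / 1000 = 207.4 kN.
Edge bolt: l_c = 50 − 27/2 = 36.5 mm → 1.2 × 36.5 × 8 × 450 / 1000 = 157.7 → r_n = 157.7 kN.
Interior bolts: l_c = 80 − 27 = 53 mm → 1.2 × 53 × 8 × 450 / 1000 = 229 → r_n = 207.4 kN.
R_n = 1 × 157.7 + 2 × 207.4 = 572.4 kN.
Allowable strength R_n/Ω = 572.4 / 2 = 286 kN.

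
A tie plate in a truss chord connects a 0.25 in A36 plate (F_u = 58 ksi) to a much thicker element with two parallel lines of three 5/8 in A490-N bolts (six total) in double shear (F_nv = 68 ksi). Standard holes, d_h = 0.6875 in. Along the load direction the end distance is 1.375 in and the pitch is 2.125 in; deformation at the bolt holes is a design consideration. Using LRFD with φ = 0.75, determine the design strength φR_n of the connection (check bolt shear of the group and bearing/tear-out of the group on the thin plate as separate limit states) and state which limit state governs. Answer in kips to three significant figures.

Bolt shear: A_b = π·0.625²/4 = 0.3068 in²; R_n = 68 × 0.3068 × 6 × 2 = 250.3 kips → 0.75 × 250.3 = 188 kips.
Bearing (1.2 l_c t F_u ≤ 2.4 d t F_u): upper limit = 2.4·0.625·0.25·58 = 21.75 kips.
  Edge l_c = 1.375 − 0.6875/2 = 1.031 → r_n = 17.94 kips; interior l_c = 2.125 − 0.6875 = 1.438 → r_n = 21.75 kips.
  R_n,bearing = 2·17.94 + 4·21.75 = 122.9 kips → 0.75 × 122.9 = 92.2 kips.
Bearing governs: 92.2 kips.

92.2 kips (bearing governs)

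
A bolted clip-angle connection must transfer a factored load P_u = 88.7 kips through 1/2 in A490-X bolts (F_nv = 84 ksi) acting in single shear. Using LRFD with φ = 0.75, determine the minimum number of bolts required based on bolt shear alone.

8 bolts

A_b = π·0.5²/4 = 0.1963 in².
Per-bolt design strength φR_n = 0.75 × 84 × 0.1963 × 1 = 12.37 kips.
n ≥ 88.7 / 12.37 = 7.171 → use 8 bolts.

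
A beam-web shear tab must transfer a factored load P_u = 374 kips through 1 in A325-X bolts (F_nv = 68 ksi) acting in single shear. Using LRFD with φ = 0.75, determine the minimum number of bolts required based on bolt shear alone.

10 bolts

A_b = π·1²/4 = 0.7854 in².
Per-bolt design strength φR_n = 0.75 × 68 × 0.7854 × 1 = 40.06 kips.
n ≥ 374 / 40.06 = 9.337 → use 10 bolts.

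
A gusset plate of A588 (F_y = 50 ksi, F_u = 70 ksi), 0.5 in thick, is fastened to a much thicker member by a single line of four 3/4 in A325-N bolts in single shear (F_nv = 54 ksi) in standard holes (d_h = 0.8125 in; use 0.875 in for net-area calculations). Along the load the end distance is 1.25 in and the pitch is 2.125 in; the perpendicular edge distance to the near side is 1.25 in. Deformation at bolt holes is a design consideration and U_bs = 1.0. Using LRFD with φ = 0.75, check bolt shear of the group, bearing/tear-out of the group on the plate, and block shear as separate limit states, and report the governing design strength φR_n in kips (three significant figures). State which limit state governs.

71.6 kips (bolt shear governs)

Bolt shear: A_b = π·0.75²/4 = 0.4418 in²; R_n = 54 × 0.4418 × 4 × 1 = 95.43 kips → 0.75 × 95.43 = 71.6 kips.
Bearing: edge l_c = 0.8438, r_n = 35.44 kips; interior l_c = 1.312, r_n = 55.12 kips; R_n = 35.44 + 3·55.12 = 200.8 kips → 151 kips.
Block shear: A_gv = 3.812, A_nv = 2.281, A_nt = 0.4062 in²; R_n = min(0.6F_uA_nv, 0.6F_yA_gv) + U_bs·F_u·A_nt = 124.2 kips → 93.2 kips.
Bolt shear governs: 71.6 kips.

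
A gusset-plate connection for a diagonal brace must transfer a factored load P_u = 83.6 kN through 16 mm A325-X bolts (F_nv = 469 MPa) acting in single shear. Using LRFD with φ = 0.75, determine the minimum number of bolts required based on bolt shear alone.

2 bolts

A_b = π·16²/4 = 201.1 mm².
Per-bolt design strength φR_n = 0.75 × 469 × 201.1 × 1 / 1000 = 70.72 kN.
n ≥ 83.6 / 70.72 = 1.182 → use 2 bolts.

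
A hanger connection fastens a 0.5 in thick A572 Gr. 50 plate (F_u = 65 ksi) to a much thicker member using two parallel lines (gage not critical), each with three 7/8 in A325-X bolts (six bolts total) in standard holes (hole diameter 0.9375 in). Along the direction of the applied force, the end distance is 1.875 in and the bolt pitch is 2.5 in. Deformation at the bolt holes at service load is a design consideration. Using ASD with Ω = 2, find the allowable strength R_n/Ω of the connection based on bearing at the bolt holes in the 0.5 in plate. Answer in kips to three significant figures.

177 kips

Per bolt r_n = 1.2 l_c t F_u ≤ 2.4 d t F_u; upper limit = 2.4 × 0.875 × 0.5 × 65 = 68.25 kips.
Edge bolt: l_c = 1.875 − 0.9375/2 = 1.406 in → 1.2 × 1.406 × 0.5 × 65 = 54.84 → r_n = 54.84 kips.
Interior bolts: l_c = 2.5 − 0.9375 = 1.562 in → 1.2 × 1.562 × 0.5 × 65 = 60.94 → r_n = 60.94 kips.
R_n = 2 × 54.84 + 4 × 60.94 = 353.4 kips.
Allowable strength R_n/Ω = 353.4 / 2 = 177 kips.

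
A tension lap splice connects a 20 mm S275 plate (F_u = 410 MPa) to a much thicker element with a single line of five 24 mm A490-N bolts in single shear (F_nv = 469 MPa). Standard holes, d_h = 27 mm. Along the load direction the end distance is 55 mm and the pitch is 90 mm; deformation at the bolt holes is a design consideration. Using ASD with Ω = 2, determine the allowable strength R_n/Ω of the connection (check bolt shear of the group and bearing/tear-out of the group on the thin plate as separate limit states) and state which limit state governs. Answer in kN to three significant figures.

Bolt shear: A_b = π·24²/4 = 452.4 mm²; R_n = 469 × 452.4 × 5 × 1 / 1000 = 1061 kN → 1061 / 2 = 530 kN.
Bearing (1.2 l_c t F_u ≤ 2.4 d t F_u): upper limit = 2.4·24·20·410 / 1000 = 472.3 kN.
  Edge l_c = 55 − 27/2 = 41.5 → r_n = 408.4 kN; interior l_c = 90 − 27 = 63 → r_n = 472.3 kN.
  R_n,bearing = 1·408.4 + 4·472.3 = 2298 kN → 2298 / 2 = 1150 kN.
Bolt shear governs: 530 kN.

530 kN (bolt shear governs)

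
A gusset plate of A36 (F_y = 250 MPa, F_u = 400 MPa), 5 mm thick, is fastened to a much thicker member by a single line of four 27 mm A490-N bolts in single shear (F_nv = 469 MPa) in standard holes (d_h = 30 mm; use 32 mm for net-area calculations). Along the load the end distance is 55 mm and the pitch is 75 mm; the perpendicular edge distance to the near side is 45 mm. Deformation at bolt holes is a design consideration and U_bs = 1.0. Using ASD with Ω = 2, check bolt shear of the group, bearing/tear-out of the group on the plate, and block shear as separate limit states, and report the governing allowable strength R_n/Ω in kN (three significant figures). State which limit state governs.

130 kN (block shear governs)

Bolt shear: A_b = π·27²/4 = 572.6 mm²; R_n = 469 × 572.6 × 4 × 1 / 1000 = 1074 kN → 1074 / 2 = 537 kN.
Bearing: edge l_c = 40, r_n = 96 kN; interior l_c = 45, r_n = 108 kN; R_n = 96 + 3·108 = 420 kN → 210 kN.
Block shear: A_gv = 1400, A_nv = 840, A_nt = 145 mm²; R_n = min(0.6F_uA_nv, 0.6F_yA_gv) + U_bs·F_u·A_nt = 259.6 kN → 130 kN.
Block shear governs: 130 kN.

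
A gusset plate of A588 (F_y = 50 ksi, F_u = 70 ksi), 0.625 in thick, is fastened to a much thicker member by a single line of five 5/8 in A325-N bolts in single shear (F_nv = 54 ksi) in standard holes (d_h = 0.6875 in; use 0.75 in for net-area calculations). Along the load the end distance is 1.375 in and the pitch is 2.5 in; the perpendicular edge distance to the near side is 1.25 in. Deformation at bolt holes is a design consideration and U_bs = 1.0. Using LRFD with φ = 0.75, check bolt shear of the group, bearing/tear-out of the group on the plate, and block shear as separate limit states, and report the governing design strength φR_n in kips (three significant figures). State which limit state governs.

Bolt shear: A_b = π·0.625²/4 = 0.3068 in²; R_n = 54 × 0.3068 × 5 × 1 = 82.83 kips → 0.75 × 82.83 = 62.1 kips.
Bearing: edge l_c = 1.031, r_n = 54.14 kips; interior l_c = 1.812, r_n = 65.62 kips; R_n = 54.14 + 4·65.62 = 316.6 kips → 237 kips.
Block shear: A_gv = 7.109, A_nv = 5, A_nt = 0.5469 in²; R_n = min(0.6F_uA_nv, 0.6F_yA_gv) + U_bs·F_u·A_nt = 248.3 kips → 186 kips.
Bolt shear governs: 62.1 kips.

62.1 kips (bolt shear governs)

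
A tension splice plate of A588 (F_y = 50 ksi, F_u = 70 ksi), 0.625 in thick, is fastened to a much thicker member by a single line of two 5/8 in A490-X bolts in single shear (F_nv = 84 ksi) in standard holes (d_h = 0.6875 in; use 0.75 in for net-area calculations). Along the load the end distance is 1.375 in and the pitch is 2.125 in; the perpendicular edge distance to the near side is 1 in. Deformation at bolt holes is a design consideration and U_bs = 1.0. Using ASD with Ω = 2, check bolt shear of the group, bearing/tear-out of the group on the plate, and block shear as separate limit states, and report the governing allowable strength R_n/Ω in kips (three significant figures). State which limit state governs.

Bolt shear: A_b = π·0.625²/4 = 0.3068 in²; R_n = 84 × 0.3068 × 2 × 1 = 51.54 kips → 51.54 / 2 = 25.8 kips.
Bearing: edge l_c = 1.031, r_n = 54.14 kips; interior l_c = 1.438, r_n = 65.62 kips; R_n = 54.14 + 1·65.62 = 119.8 kips → 59.9 kips.
Block shear: A_gv = 2.188, A_nv = 1.484, A_nt = 0.3906 in²; R_n = min(0.6F_uA_nv, 0.6F_yA_gv) + U_bs·F_u·A_nt = 89.69 kips → 44.8 kips.
Bolt shear governs: 25.8 kips.

25.8 kips (bolt shear governs)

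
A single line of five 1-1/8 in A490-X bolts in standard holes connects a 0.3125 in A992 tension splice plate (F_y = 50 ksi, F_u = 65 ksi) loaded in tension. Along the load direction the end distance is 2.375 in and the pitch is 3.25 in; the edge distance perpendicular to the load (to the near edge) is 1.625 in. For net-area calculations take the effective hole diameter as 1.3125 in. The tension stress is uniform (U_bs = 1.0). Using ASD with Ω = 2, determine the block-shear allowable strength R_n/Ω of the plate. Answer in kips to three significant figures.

Shear plane L_v = 2.375 + 4·3.25 = 15.38 in; A_gv = 15.38 × 0.3125 = 4.805 in².
A_nv = (15.38 − 4.5·1.3125) × 0.3125 = 2.959 in².
A_nt = (1.625 − 0.5·1.3125) × 0.3125 = 0.3027 in².
0.6 F_u A_nv = 115.4 kips; 0.6 F_y A_gv = 144.1 kips → shear rupture governs the shear term.
R_n = 115.4 + 1.0 × 65 × 0.3027 = 135.1 kips.
Allowable strength R_n/Ω = 135.1 / 2 = 67.5 kips.

67.5 kips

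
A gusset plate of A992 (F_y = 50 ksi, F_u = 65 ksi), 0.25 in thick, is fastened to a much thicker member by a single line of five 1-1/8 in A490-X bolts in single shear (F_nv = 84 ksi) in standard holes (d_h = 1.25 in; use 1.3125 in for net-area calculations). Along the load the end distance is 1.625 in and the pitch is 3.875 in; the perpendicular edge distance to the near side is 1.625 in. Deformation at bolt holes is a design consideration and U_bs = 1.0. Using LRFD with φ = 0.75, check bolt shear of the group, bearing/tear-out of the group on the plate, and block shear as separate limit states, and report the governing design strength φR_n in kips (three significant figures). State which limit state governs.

93.8 kips (block shear governs)

Bolt shear: A_b = π·1.125²/4 = 0.994 in²; R_n = 84 × 0.994 × 5 × 1 = 417.5 kips → 0.75 × 417.5 = 313 kips.
Bearing: edge l_c = 1, r_n = 19.5 kips; interior l_c = 2.625, r_n = 43.87 kips; R_n = 19.5 + 4·43.87 = 195 kips → 146 kips.
Block shear: A_gv = 4.281, A_nv = 2.805, A_nt = 0.2422 in²; R_n = min(0.6F_uA_nv, 0.6F_yA_gv) + U_bs·F_u·A_nt = 125.1 kips → 93.8 kips.
Block shear governs: 93.8 kips.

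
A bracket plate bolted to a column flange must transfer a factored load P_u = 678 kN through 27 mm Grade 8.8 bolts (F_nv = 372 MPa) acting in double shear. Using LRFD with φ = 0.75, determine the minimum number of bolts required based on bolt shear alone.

3 bolts

A_b = π·27²/4 = 572.6 mm².
Per-bolt design strength φR_n = 0.75 × 372 × 572.6 × 2 / 1000 = 319.5 kN.
n ≥ 678 / 319.5 = 2.122 → use 3 bolts.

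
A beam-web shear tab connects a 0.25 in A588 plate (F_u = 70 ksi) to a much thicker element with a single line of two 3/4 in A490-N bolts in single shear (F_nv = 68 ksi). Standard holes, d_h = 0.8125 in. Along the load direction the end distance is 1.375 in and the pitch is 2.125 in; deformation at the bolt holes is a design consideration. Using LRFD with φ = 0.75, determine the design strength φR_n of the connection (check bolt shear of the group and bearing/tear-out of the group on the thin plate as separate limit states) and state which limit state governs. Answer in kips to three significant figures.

Bolt shear: A_b = π·0.75²/4 = 0.4418 in²; R_n = 68 × 0.4418 × 2 × 1 = 60.08 kips → 0.75 × 60.08 = 45.1 kips.
Bearing (1.2 l_c t F_u ≤ 2.4 d t F_u): upper limit = 2.4·0.75·0.25·70 = 31.5 kips.
  Edge l_c = 1.375 − 0.8125/2 = 0.9688 → r_n = 20.34 kips; interior l_c = 2.125 − 0.8125 = 1.312 → r_n = 27.56 kips.
  R_n,bearing = 1·20.34 + 1·27.56 = 47.91 kips → 0.75 × 47.91 = 35.9 kips.
Bearing governs: 35.9 kips.

35.9 kips (bearing governs)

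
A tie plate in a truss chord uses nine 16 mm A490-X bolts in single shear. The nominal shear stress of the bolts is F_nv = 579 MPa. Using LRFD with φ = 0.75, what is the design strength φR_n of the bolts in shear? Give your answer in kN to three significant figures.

786 kN

A_b = π × 16² / 4 = 201.1 mm².
R_n = F_nv · A_b · n · n_s = 579 × 201.1 × 9 × 1 / 1000 = 1048 kN.
Design strength φR_n = 0.75 × 1048 = 786 kN.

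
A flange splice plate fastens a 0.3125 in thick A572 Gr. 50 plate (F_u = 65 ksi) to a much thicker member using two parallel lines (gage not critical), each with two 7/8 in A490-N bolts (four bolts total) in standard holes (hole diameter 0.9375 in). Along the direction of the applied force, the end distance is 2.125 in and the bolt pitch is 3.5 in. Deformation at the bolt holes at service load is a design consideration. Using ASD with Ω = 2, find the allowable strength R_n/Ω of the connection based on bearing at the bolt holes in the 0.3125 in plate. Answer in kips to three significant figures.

Per bolt r_n = 1.2 l_c t F_u ≤ 2.4 d t F_u; upper limit = 2.4 × 0.875 × 0.3125 × 65 = 42.66 kips.
Edge bolt: l_c = 2.125 − 0.9375/2 = 1.656 in → 1.2 × 1.656 × 0.3125 × 65 = 40.37 → r_n = 40.37 kips.
Interior bolts: l_c = 3.5 − 0.9375 = 2.562 in → 1.2 × 2.562 × 0.3125 × 65 = 62.46 → r_n = 42.66 kips.
R_n = 2 × 40.37 + 2 × 42.66 = 166.1 kips.
Allowable strength R_n/Ω = 166.1 / 2 = 83 kips.

83 kips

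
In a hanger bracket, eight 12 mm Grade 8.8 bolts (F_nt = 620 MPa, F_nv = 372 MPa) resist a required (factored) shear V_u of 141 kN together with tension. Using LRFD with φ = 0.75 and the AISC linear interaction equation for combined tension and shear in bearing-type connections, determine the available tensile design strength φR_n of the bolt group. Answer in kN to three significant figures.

312 kN

A_b = π·12²/4 = 113.1 mm²; f_rv = 141 × 1000 / (8 × 113.1) = 155.8 MPa.
F'_nt = 1.3 F_nt − (F_nt / φF_nv) f_rv = 1.3·620 − (620/(0.75·372))·155.8 = 459.7 MPa, capped at F_nt → F'_nt = 459.7 MPa.
R_n = F'_nt · A_b · n = 459.7 × 113.1 × 8 / 1000 = 415.9 kN.
Design strength φR_n = 0.75 × 415.9 = 312 kN.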